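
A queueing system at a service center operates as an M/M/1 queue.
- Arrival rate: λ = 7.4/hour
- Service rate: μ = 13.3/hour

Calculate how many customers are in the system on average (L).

ρ = λ/μ = 7.4/13.3 = 0.5564
For M/M/1: L = λ/(μ-λ)
L = 7.4/(13.3-7.4) = 7.4/5.90
L = 1.2542 customers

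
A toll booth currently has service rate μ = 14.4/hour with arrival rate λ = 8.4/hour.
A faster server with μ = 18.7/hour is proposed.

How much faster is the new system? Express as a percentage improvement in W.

System 1: ρ₁ = 8.4/14.4 = 0.5833, W₁ = 1/(14.4-8.4) = 0.16667
System 2: ρ₂ = 8.4/18.7 = 0.4492, W₂ = 1/(18.7-8.4) = 0.097087
Improvement: (W₁-W₂)/W₁ = (0.16667-0.097087)/0.16667 = 41.75%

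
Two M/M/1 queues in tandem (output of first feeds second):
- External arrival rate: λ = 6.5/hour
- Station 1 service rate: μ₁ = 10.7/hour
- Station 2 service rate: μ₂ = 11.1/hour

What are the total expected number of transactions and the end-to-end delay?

By Jackson's theorem, each station behaves as independent M/M/1.
Station 1: ρ₁ = 6.5/10.7 = 0.6075, L₁ = ρ₁/(1-ρ₁) = λ/(μ₁-λ) = 6.5/4.20 = 1.54762
Station 2: ρ₂ = 6.5/11.1 = 0.5856, L₂ = ρ₂/(1-ρ₂) = λ/(μ₂-λ) = 6.5/4.60 = 1.41304
Total: L = L₁ + L₂ = 1.54762 + 1.41304 = 2.9607
W = L/λ = 2.9607/6.5 = 0.4555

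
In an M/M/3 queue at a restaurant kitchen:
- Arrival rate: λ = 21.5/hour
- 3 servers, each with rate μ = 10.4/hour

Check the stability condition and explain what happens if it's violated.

Stability requires ρ = λ/(cμ) < 1
ρ = 21.5/(3 × 10.4) = 21.5/31.20 = 0.6891
Since 0.6891 < 1, the system is STABLE.
The servers are busy 68.91% of the time.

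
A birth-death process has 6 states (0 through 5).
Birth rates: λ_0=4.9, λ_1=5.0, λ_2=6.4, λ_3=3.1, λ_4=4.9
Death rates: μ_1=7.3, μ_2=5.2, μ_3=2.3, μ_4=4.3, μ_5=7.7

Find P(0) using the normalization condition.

Ratios P(n)/P(0) = (λ₀···λₙ₋₁)/(μ₁···μₙ):
P(1)/P(0) = (4.9)/(7.3) = 0.671233
P(2)/P(0) = (4.9×5.0)/(7.3×5.2) = 0.645416
P(3)/P(0) = (4.9×5.0×6.4)/(7.3×5.2×2.3) = 1.79594
P(4)/P(0) = (4.9×5.0×6.4×3.1)/(7.3×5.2×2.3×4.3) = 1.29475
P(5)/P(0) = (4.9×5.0×6.4×3.1×4.9)/(7.3×5.2×2.3×4.3×7.7) = 0.823931

Normalization: ∑ P(n) = 1
P(0) × (1.00000 + 0.671233 + 0.645416 + 1.79594 + 1.29475 + 0.823931) = 1
P(0) × 6.2313 = 1
P(0) = 1/6.2313 = 0.1605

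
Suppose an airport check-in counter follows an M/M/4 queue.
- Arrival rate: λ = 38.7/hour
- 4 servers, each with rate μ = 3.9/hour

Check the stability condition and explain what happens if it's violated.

Stability requires ρ = λ/(cμ) < 1
ρ = 38.7/(4 × 3.9) = 38.7/15.60 = 2.4808
Since 2.4808 ≥ 1, the system is UNSTABLE.
Need c > λ/μ = 38.7/3.9 = 9.92.
Minimum servers needed: c = 10.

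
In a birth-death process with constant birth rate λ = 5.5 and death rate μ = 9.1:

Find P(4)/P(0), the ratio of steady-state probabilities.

For constant rates: P(n)/P(0) = (λ/μ)^n
P(4)/P(0) = (5.5/9.1)^4 = 0.6044^4 = 0.1334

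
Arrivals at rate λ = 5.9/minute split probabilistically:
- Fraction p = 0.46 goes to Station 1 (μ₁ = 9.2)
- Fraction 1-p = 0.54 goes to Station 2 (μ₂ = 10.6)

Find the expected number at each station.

Effective rates: λ₁ = 5.9×0.46 = 2.714, λ₂ = 5.9×0.54 = 3.186
Station 1: ρ₁ = 2.714/9.2 = 0.2950, L₁ = ρ₁/(1-ρ₁) = 0.2950/(1-0.2950) = 0.4184
Station 2: ρ₂ = 3.186/10.6 = 0.30057, L₂ = ρ₂/(1-ρ₂) = 0.30057/(1-0.30057) = 0.4297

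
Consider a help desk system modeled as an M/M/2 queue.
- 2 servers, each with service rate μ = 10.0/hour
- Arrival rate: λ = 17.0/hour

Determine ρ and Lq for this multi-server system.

Traffic intensity: ρ = λ/(cμ) = 17.0/(2×10.0) = 0.8500
Since ρ = 0.8500 < 1, system is stable.
Offered load a = λ/μ = cρ = 17.0/10.0 = 1.7000
P₀ = [ Σₙ₌₀^1 aⁿ/n! + a^2/(2!(1-ρ)) ]⁻¹
Σ = a^0/0! + a^1/1! = 1.0000 + 1.7000 = 2.7000
a^2/(2!(1-ρ)) = 2.8900/(2 × 0.1500) = 9.6333
P₀ = 1/(2.7000 + 9.6333) = 0.08108
Lq = P₀·a^2·ρ / (2!(1-ρ)²) = 0.08108 × 2.8900 × 0.8500 / (2 × 0.02250) = 4.4261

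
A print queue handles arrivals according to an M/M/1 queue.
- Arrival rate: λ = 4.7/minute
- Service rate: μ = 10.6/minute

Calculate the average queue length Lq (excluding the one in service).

ρ = λ/μ = 4.7/10.6 = 0.4434
For M/M/1: Lq = λ²/(μ(μ-λ))
Lq = 22.09/(10.6 × 5.90)
Lq = 0.3532 jobs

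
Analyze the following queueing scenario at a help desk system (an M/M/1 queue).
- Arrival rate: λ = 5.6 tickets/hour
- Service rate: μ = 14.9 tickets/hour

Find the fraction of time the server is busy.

Server utilization: ρ = λ/μ
ρ = 5.6/14.9 = 0.3758
The server is busy 37.58% of the time.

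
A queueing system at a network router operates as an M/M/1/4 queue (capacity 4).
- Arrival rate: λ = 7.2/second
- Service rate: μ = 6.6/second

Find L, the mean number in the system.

ρ = λ/μ = 7.2/6.6 = 1.09091
P₀ = (1-ρ)/(1-ρ^(K+1)) = (1-1.09091)/(1-1.09091^5) = -0.09091/-0.5451 = 0.1668
P_K = P₀×ρ^K = 0.1668 × 1.09091^4 = 0.1668 × 1.4163 = 0.2362
L = ρ[1 - (K+1)ρ^K + Kρ^(K+1)] / [(1-ρ)(1-ρ^(K+1))]
L = 1.09091 × (1 - 5×1.416301 + 4×1.545057) / ((1 - 1.09091) × (1 - 1.545057)) = 2.1735 packets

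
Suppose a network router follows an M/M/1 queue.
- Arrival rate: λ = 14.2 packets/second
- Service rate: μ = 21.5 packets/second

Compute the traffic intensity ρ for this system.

Server utilization: ρ = λ/μ
ρ = 14.2/21.5 = 0.6605
The server is busy 66.05% of the time.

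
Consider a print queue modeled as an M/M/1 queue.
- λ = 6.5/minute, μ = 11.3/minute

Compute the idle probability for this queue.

ρ = λ/μ = 6.5/11.3 = 0.5752
P(0) = 1 - ρ = 1 - 0.5752 = 0.4248
The server is idle 42.48% of the time.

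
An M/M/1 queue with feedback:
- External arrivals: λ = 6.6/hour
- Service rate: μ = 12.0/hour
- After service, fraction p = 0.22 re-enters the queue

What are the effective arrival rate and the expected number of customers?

Effective arrival rate: λ_eff = λ/(1-p) = 6.6/(1-0.22) = 6.6/0.78 = 8.46154
ρ = λ_eff/μ = 8.46154/12.0 = 0.70513
L = ρ/(1-ρ) = 0.70513/(1-0.70513) = 2.3913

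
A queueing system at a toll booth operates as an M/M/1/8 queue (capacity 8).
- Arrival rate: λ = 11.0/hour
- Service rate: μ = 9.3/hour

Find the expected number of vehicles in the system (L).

ρ = λ/μ = 11.0/9.3 = 1.1828
P₀ = (1-ρ)/(1-ρ^(K+1)) = (1-1.1828)/(1-1.1828^9) = -0.1828/-3.5311 = 0.05177
P_K = P₀×ρ^K = 0.05177 × 1.1828^8 = 0.05177 × 3.8308 = 0.1983
L = ρ[1 - (K+1)ρ^K + Kρ^(K+1)] / [(1-ρ)(1-ρ^(K+1))]
L = 1.1828 × (1 - 9×3.83081 + 8×4.53108) / ((1 - 1.1828) × (1 - 4.53108)) = 5.0783 vehicles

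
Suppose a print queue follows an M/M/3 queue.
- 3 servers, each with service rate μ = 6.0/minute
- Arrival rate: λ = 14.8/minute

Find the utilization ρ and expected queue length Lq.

Traffic intensity: ρ = λ/(cμ) = 14.8/(3×6.0) = 0.8222
Since ρ = 0.8222 < 1, system is stable.
Offered load a = λ/μ = cρ = 14.8/6.0 = 2.4667
P₀ = [ Σₙ₌₀^2 aⁿ/n! + a^3/(3!(1-ρ)) ]⁻¹
Σ = a^0/0! + a^1/1! + a^2/2! = 1.0000 + 2.4667 + 3.0422 = 6.5089
a^3/(3!(1-ρ)) = 15.0083/(6 × 0.177778) = 14.0703
P₀ = 1/(6.5089 + 14.0703) = 0.04859
Lq = P₀·a^3·ρ / (3!(1-ρ)²) = 0.048593 × 15.0083 × 0.82222 / (6 × 0.031605) = 3.1622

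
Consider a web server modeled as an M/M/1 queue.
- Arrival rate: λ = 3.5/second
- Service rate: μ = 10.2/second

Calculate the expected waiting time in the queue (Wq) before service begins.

First, compute utilization: ρ = λ/μ = 3.5/10.2 = 0.3431
For M/M/1: Wq = λ/(μ(μ-λ))
Wq = 3.5/(10.2 × (10.2-3.5))
Wq = 3.5/(10.2 × 6.70)
Wq = 0.05121 seconds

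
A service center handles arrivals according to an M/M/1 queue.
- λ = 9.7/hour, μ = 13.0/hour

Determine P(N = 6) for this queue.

ρ = λ/μ = 9.7/13.0 = 0.74615
P(n) = (1-ρ)ρⁿ
P(6) = (1-0.74615) × 0.74615^6
P(6) = 0.25385 × 0.17257
P(6) = 0.04381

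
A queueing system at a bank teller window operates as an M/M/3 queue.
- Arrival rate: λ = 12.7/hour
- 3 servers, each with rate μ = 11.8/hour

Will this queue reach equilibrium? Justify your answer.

Stability requires ρ = λ/(cμ) < 1
ρ = 12.7/(3 × 11.8) = 12.7/35.40 = 0.3588
Since 0.3588 < 1, the system is STABLE.
The servers are busy 35.88% of the time.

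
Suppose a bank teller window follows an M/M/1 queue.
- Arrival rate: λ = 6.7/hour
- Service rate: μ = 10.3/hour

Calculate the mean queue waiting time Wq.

First, compute utilization: ρ = λ/μ = 6.7/10.3 = 0.6505
For M/M/1: Wq = λ/(μ(μ-λ))
Wq = 6.7/(10.3 × (10.3-6.7))
Wq = 6.7/(10.3 × 3.60)
Wq = 0.1807 hours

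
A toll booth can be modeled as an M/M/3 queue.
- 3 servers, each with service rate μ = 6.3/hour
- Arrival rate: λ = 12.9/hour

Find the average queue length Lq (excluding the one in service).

Traffic intensity: ρ = λ/(cμ) = 12.9/(3×6.3) = 0.6825
Since ρ = 0.6825 < 1, system is stable.
Offered load a = λ/μ = cρ = 12.9/6.3 = 2.0476
P₀ = [ Σₙ₌₀^2 aⁿ/n! + a^3/(3!(1-ρ)) ]⁻¹
Σ = a^0/0! + a^1/1! + a^2/2! = 1.0000 + 2.0476 + 2.0964 = 5.1440
a^3/(3!(1-ρ)) = 8.5851/(6 × 0.31746) = 4.5072
P₀ = 1/(5.1440 + 4.5072) = 0.1036
Lq = P₀·a^3·ρ / (3!(1-ρ)²) = 0.103614 × 8.58514 × 0.682540 / (6 × 0.100781) = 1.0041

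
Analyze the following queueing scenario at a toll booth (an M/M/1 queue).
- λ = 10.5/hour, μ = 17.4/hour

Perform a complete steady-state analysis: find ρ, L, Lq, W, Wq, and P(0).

Step 1: ρ = λ/μ = 10.5/17.4 = 0.6034
Step 2: L = λ/(μ-λ) = 10.5/6.90 = 1.5217
Step 3: Lq = λ²/(μ(μ-λ)) = 110.25/(17.4×6.90) = 0.9183
Step 4: W = 1/(μ-λ) = 1/6.90 = 0.144928
Step 5: Wq = λ/(μ(μ-λ)) = 10.5/(17.4×6.90) = 0.08746
Step 6: P(0) = 1-ρ = 0.3966
Verify: L = λW = 10.5×0.144928 = 1.5217 ✔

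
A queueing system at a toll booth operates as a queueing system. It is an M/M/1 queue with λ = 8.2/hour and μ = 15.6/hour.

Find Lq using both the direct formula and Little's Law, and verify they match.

Method 1 (direct): Lq = λ²/(μ(μ-λ)) = 67.24/(15.6 × 7.40) = 0.5825

Method 2 (Little's Law):
W = 1/(μ-λ) = 1/7.40 = 0.1351351
Wq = W - 1/μ = 0.1351351 - 0.06410256 = 0.071033
Lq = λWq = 8.2 × 0.071033 = 0.5825 ✔ (matches Method 1)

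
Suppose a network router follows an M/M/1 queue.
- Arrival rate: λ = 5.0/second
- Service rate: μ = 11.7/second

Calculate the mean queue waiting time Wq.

First, compute utilization: ρ = λ/μ = 5.0/11.7 = 0.4274
For M/M/1: Wq = λ/(μ(μ-λ))
Wq = 5.0/(11.7 × (11.7-5.0))
Wq = 5.0/(11.7 × 6.70)
Wq = 0.06378 seconds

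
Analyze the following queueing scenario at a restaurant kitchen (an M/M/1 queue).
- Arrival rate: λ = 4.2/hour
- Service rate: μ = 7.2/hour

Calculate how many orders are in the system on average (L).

ρ = λ/μ = 4.2/7.2 = 0.5833
For M/M/1: L = λ/(μ-λ)
L = 4.2/(7.2-4.2) = 4.2/3.00
L = 1.4000 orders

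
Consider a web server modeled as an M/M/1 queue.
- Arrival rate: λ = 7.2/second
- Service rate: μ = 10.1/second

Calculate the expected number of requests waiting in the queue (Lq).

ρ = λ/μ = 7.2/10.1 = 0.7129
For M/M/1: Lq = λ²/(μ(μ-λ))
Lq = 51.84/(10.1 × 2.90)
Lq = 1.7699 requests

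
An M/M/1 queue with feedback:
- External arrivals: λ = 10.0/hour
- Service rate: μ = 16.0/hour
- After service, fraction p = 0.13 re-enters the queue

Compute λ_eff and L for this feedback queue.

Effective arrival rate: λ_eff = λ/(1-p) = 10.0/(1-0.13) = 10.0/0.87 = 11.4943
ρ = λ_eff/μ = 11.4943/16.0 = 0.71839
L = ρ/(1-ρ) = 0.71839/(1-0.71839) = 2.5510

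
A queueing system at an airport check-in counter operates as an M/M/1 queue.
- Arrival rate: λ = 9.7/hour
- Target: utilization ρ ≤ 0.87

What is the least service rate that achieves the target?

ρ = λ/μ, so μ = λ/ρ
μ ≥ 9.7/0.87 = 11.1494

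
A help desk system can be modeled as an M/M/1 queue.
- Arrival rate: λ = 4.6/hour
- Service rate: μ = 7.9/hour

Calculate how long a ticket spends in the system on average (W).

First, compute utilization: ρ = λ/μ = 4.6/7.9 = 0.5823
For M/M/1: W = 1/(μ-λ)
W = 1/(7.9-4.6) = 1/3.30
W = 0.3030 hours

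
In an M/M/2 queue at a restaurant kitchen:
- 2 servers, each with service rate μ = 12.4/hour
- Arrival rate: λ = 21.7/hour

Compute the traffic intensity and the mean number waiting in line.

Traffic intensity: ρ = λ/(cμ) = 21.7/(2×12.4) = 0.8750
Since ρ = 0.8750 < 1, system is stable.
Offered load a = λ/μ = cρ = 21.7/12.4 = 1.7500
P₀ = [ Σₙ₌₀^1 aⁿ/n! + a^2/(2!(1-ρ)) ]⁻¹
Σ = a^0/0! + a^1/1! = 1.0000 + 1.7500 = 2.7500
a^2/(2!(1-ρ)) = 3.0625/(2 × 0.1250) = 12.2500
P₀ = 1/(2.7500 + 12.2500) = 0.06667
Lq = P₀·a^2·ρ / (2!(1-ρ)²) = 0.066667 × 3.0625 × 0.87500 / (2 × 0.015625) = 5.7167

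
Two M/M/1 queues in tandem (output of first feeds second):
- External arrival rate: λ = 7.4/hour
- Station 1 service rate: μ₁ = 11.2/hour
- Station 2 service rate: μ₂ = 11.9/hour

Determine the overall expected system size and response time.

By Jackson's theorem, each station behaves as independent M/M/1.
Station 1: ρ₁ = 7.4/11.2 = 0.6607, L₁ = ρ₁/(1-ρ₁) = λ/(μ₁-λ) = 7.4/3.80 = 1.9474
Station 2: ρ₂ = 7.4/11.9 = 0.6218, L₂ = ρ₂/(1-ρ₂) = λ/(μ₂-λ) = 7.4/4.50 = 1.6444
Total: L = L₁ + L₂ = 1.9474 + 1.6444 = 3.5918
W = L/λ = 3.5918/7.4 = 0.4854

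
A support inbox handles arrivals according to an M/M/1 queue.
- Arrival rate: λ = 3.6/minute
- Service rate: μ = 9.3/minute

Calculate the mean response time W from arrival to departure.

First, compute utilization: ρ = λ/μ = 3.6/9.3 = 0.3871
For M/M/1: W = 1/(μ-λ)
W = 1/(9.3-3.6) = 1/5.70
W = 0.1754 minutes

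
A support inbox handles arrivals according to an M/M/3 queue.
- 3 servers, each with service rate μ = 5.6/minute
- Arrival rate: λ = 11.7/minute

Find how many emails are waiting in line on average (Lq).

Traffic intensity: ρ = λ/(cμ) = 11.7/(3×5.6) = 0.6964
Since ρ = 0.6964 < 1, system is stable.
Offered load a = λ/μ = cρ = 11.7/5.6 = 2.0893
P₀ = [ Σₙ₌₀^2 aⁿ/n! + a^3/(3!(1-ρ)) ]⁻¹
Σ = a^0/0! + a^1/1! + a^2/2! = 1.000000 + 2.089286 + 2.182557 = 5.2718
a^3/(3!(1-ρ)) = 9.11997/(6 × 0.303571) = 5.0070
P₀ = 1/(5.2718 + 5.0070) = 0.09729
Lq = P₀·a^3·ρ / (3!(1-ρ)²) = 0.097287 × 9.1200 × 0.69643 / (6 × 0.092156) = 1.1175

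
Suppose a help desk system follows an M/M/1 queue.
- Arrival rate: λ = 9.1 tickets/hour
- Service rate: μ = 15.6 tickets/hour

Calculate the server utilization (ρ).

Server utilization: ρ = λ/μ
ρ = 9.1/15.6 = 0.5833
The server is busy 58.33% of the time.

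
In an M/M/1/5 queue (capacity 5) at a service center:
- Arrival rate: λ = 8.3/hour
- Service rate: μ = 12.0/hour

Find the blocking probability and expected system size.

ρ = λ/μ = 8.3/12.0 = 0.69167
P₀ = (1-ρ)/(1-ρ^(K+1)) = (1-0.69167)/(1-0.69167^6) = 0.3083/0.8905 = 0.3462
P_K = P₀×ρ^K = 0.34624 × 0.69167^5 = 0.34624 × 0.15831 = 0.05481
Blocking probability P_5 = 0.05481 (5.48%)
L = ρ[1 - (K+1)ρ^K + Kρ^(K+1)] / [(1-ρ)(1-ρ^(K+1))]
L = 0.69167 × (1 - 6×0.158305 + 5×0.109495) / ((1 - 0.69167) × (1 - 0.109495)) = 1.5055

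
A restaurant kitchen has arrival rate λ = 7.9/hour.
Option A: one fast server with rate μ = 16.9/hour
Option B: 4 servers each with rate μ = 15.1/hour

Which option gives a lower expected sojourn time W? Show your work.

Option A: single server μ = 16.9 (M/M/1)
  ρ_A = 7.9/16.9 = 0.4675
  W_A = 1/(μ-λ) = 1/(16.9-7.9) = 1/9.00 = 0.1111

Option B: 4 servers μ = 15.1 (M/M/4)
  ρ_B = λ/(cμ) = 7.9/(4×15.1) = 0.1308
  Offered load a = λ/μ = cρ = 7.9/15.1 = 0.5232
  P₀ = [ Σₙ₌₀^3 aⁿ/n! + a^4/(4!(1-ρ)) ]⁻¹
  Σ = a^0/0! + a^1/1! + a^2/2! + a^3/3! = 1.0000 + 0.52318 + 0.13686 + 0.023867 = 1.6839
  a^4/(4!(1-ρ)) = 0.07492/(24 × 0.8692) = 0.003591
  P₀ = 1/(1.6839 + 0.003591) = 0.5926
  Lq = P₀·a^4·ρ / (4!(1-ρ)²) = 0.5926 × 0.07492 × 0.1308 / (24 × 0.7555) = 0.0003203
  Wq_B = Lq/λ = 0.0003203/7.9 = 0.00004054
  W_B = Wq_B + 1/μ = 0.00004054 + 0.06623 = 0.06627

Since W_B = 0.06627 < W_A = 0.1111, Option B (multiple servers) has the shorter time in system.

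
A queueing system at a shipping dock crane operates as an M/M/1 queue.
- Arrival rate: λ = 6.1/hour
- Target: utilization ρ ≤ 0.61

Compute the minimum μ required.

ρ = λ/μ, so μ = λ/ρ
μ ≥ 6.1/0.61 = 10.0000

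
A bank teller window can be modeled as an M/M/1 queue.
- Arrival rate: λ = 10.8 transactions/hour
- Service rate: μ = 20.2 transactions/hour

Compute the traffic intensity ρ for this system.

Server utilization: ρ = λ/μ
ρ = 10.8/20.2 = 0.5347
The server is busy 53.47% of the time.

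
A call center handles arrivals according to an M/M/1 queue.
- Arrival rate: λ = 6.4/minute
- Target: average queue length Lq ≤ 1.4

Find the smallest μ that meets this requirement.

For M/M/1: Lq = λ²/(μ(μ-λ))
Need Lq ≤ 1.4, i.e. μ(μ-λ) ≥ λ²/1.4
μ² - 6.4μ - 40.96/1.4 ≥ 0  →  μ² - 6.4μ - 29.25714 ≥ 0
Quadratic formula (positive root): μ = [λ + √(λ² + 4×29.25714)]/2
Discriminant: 40.96 + 4×29.25714 = 157.9886, √157.9886 = 12.5694
μ ≥ (6.4 + 12.5694)/2 = 9.4847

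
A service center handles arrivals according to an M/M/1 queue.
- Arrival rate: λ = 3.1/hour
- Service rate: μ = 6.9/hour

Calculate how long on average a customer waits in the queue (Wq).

First, compute utilization: ρ = λ/μ = 3.1/6.9 = 0.4493
For M/M/1: Wq = λ/(μ(μ-λ))
Wq = 3.1/(6.9 × (6.9-3.1))
Wq = 3.1/(6.9 × 3.80)
Wq = 0.1182 hours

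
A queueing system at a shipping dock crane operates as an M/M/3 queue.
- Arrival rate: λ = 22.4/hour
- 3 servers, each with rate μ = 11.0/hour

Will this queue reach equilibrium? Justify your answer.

Stability requires ρ = λ/(cμ) < 1
ρ = 22.4/(3 × 11.0) = 22.4/33.00 = 0.6788
Since 0.6788 < 1, the system is STABLE.
The servers are busy 67.88% of the time.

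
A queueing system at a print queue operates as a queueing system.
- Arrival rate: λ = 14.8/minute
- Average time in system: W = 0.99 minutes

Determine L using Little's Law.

Little's Law: L = λW
L = 14.8 × 0.99 = 14.6520 jobs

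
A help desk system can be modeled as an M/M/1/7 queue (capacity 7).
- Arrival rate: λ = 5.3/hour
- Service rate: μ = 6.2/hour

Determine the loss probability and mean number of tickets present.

ρ = λ/μ = 5.3/6.2 = 0.85484
P₀ = (1-ρ)/(1-ρ^(K+1)) = (1-0.85484)/(1-0.85484^8) = 0.1452/0.7148 = 0.2031
P_K = P₀×ρ^K = 0.20306 × 0.85484^7 = 0.20306 × 0.33358 = 0.06774
Blocking probability P_7 = 0.06774 (6.77%)
L = ρ[1 - (K+1)ρ^K + Kρ^(K+1)] / [(1-ρ)(1-ρ^(K+1))]
L = 0.85484 × (1 - 8×0.333575 + 7×0.285153) / ((1 - 0.85484) × (1 - 0.285153)) = 2.6977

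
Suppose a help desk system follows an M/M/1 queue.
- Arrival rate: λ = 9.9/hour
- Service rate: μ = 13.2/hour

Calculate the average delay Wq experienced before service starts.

First, compute utilization: ρ = λ/μ = 9.9/13.2 = 0.7500
For M/M/1: Wq = λ/(μ(μ-λ))
Wq = 9.9/(13.2 × (13.2-9.9))
Wq = 9.9/(13.2 × 3.30)
Wq = 0.2273 hours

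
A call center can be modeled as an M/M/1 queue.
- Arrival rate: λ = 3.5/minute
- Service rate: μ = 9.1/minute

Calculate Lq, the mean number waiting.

ρ = λ/μ = 3.5/9.1 = 0.3846
For M/M/1: Lq = λ²/(μ(μ-λ))
Lq = 12.25/(9.1 × 5.60)
Lq = 0.2404 calls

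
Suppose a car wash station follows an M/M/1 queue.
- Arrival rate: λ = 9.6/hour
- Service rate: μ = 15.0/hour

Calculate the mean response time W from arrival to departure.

First, compute utilization: ρ = λ/μ = 9.6/15.0 = 0.6400
For M/M/1: W = 1/(μ-λ)
W = 1/(15.0-9.6) = 1/5.40
W = 0.1852 hours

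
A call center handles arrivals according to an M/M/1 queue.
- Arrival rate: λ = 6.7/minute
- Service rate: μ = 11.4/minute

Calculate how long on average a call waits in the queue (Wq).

First, compute utilization: ρ = λ/μ = 6.7/11.4 = 0.5877
For M/M/1: Wq = λ/(μ(μ-λ))
Wq = 6.7/(11.4 × (11.4-6.7))
Wq = 6.7/(11.4 × 4.70)
Wq = 0.1250 minutes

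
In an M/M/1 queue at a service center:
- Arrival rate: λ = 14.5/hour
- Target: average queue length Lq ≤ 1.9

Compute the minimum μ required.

For M/M/1: Lq = λ²/(μ(μ-λ))
Need Lq ≤ 1.9, i.e. μ(μ-λ) ≥ λ²/1.9
μ² - 14.5μ - 210.25/1.9 ≥ 0  →  μ² - 14.5μ - 110.6579 ≥ 0
Quadratic formula (positive root): μ = [λ + √(λ² + 4×110.6579)]/2
Discriminant: 210.25 + 4×110.6579 = 652.8816, √652.8816 = 25.5515
μ ≥ (14.5 + 25.5515)/2 = 20.0258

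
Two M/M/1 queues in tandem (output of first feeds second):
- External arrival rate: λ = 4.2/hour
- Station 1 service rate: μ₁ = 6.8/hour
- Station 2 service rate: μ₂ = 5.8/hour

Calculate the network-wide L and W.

By Jackson's theorem, each station behaves as independent M/M/1.
Station 1: ρ₁ = 4.2/6.8 = 0.6176, L₁ = ρ₁/(1-ρ₁) = λ/(μ₁-λ) = 4.2/2.60 = 1.6154
Station 2: ρ₂ = 4.2/5.8 = 0.7241, L₂ = ρ₂/(1-ρ₂) = λ/(μ₂-λ) = 4.2/1.60 = 2.6250
Total: L = L₁ + L₂ = 1.6154 + 2.6250 = 4.2404
W = L/λ = 4.2404/4.2 = 1.0096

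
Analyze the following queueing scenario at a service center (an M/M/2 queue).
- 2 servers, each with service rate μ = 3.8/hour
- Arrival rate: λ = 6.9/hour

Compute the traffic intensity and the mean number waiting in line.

Traffic intensity: ρ = λ/(cμ) = 6.9/(2×3.8) = 0.9079
Since ρ = 0.9079 < 1, system is stable.
Offered load a = λ/μ = cρ = 6.9/3.8 = 1.8158
P₀ = [ Σₙ₌₀^1 aⁿ/n! + a^2/(2!(1-ρ)) ]⁻¹
Σ = a^0/0! + a^1/1! = 1.0000 + 1.8158 = 2.8158
a^2/(2!(1-ρ)) = 3.29709/(2 × 0.0921053) = 17.8985
P₀ = 1/(2.8158 + 17.8985) = 0.04828
Lq = P₀·a^2·ρ / (2!(1-ρ)²) = 0.048276 × 3.2971 × 0.90789 / (2 × 0.0084834) = 8.5172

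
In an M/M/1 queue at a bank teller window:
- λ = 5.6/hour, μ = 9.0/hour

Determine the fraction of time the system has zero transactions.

ρ = λ/μ = 5.6/9.0 = 0.6222
P(0) = 1 - ρ = 1 - 0.6222 = 0.3778
The server is idle 37.78% of the time.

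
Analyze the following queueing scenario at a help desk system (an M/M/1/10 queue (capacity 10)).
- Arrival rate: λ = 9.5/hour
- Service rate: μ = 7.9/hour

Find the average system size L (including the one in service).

ρ = λ/μ = 9.5/7.9 = 1.20253
P₀ = (1-ρ)/(1-ρ^(K+1)) = (1-1.20253)/(1-1.20253^11) = -0.20253/-6.6042 = 0.03067
P_K = P₀×ρ^K = 0.03067 × 1.20253^10 = 0.03067 × 6.3235 = 0.1939
L = ρ[1 - (K+1)ρ^K + Kρ^(K+1)] / [(1-ρ)(1-ρ^(K+1))]
L = 1.20253 × (1 - 11×6.3235 + 10×7.6042) / ((1 - 1.20253) × (1 - 7.6042)) = 6.7281 tickets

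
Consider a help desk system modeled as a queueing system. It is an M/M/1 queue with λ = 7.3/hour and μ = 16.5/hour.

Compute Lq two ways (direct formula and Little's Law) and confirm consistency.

Method 1 (direct): Lq = λ²/(μ(μ-λ)) = 53.29/(16.5 × 9.20) = 0.3511

Method 2 (Little's Law):
W = 1/(μ-λ) = 1/9.20 = 0.1087
Wq = W - 1/μ = 0.1087 - 0.06061 = 0.04809
Lq = λWq = 7.3 × 0.04809 = 0.3511 ✔ (matches Method 1)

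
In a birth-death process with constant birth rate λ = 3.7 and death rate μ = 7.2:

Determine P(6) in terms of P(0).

For constant rates: P(n)/P(0) = (λ/μ)^n
P(6)/P(0) = (3.7/7.2)^6 = 0.5139^6 = 0.01842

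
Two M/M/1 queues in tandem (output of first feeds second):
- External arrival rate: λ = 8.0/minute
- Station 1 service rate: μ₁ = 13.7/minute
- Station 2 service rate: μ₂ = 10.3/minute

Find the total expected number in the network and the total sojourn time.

By Jackson's theorem, each station behaves as independent M/M/1.
Station 1: ρ₁ = 8.0/13.7 = 0.5839, L₁ = ρ₁/(1-ρ₁) = λ/(μ₁-λ) = 8.0/5.70 = 1.4035
Station 2: ρ₂ = 8.0/10.3 = 0.7767, L₂ = ρ₂/(1-ρ₂) = λ/(μ₂-λ) = 8.0/2.30 = 3.4783
Total: L = L₁ + L₂ = 1.4035 + 3.4783 = 4.8818
W = L/λ = 4.8818/8.0 = 0.6102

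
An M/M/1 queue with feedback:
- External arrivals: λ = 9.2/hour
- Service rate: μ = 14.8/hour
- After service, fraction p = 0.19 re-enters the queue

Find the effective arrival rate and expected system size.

Effective arrival rate: λ_eff = λ/(1-p) = 9.2/(1-0.19) = 9.2/0.81 = 11.35802
ρ = λ_eff/μ = 11.35802/14.8 = 0.767434
L = ρ/(1-ρ) = 0.767434/(1-0.767434) = 3.2999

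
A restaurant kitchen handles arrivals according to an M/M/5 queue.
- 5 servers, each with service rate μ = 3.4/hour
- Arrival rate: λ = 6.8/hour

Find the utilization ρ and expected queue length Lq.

Traffic intensity: ρ = λ/(cμ) = 6.8/(5×3.4) = 0.4000
Since ρ = 0.4000 < 1, system is stable.
Offered load a = λ/μ = cρ = 6.8/3.4 = 2.0000
P₀ = [ Σₙ₌₀^4 aⁿ/n! + a^5/(5!(1-ρ)) ]⁻¹
Σ = a^0/0! + a^1/1! + a^2/2! + a^3/3! + a^4/4! = 1.0000 + 2.0000 + 2.0000 + 1.3333 + 0.6667 = 7.0000
a^5/(5!(1-ρ)) = 32.0000/(120 × 0.6000) = 0.4444
P₀ = 1/(7.0000 + 0.4444) = 0.1343
Lq = P₀·a^5·ρ / (5!(1-ρ)²) = 0.13433 × 32.0000 × 0.40000 / (120 × 0.36000) = 0.03980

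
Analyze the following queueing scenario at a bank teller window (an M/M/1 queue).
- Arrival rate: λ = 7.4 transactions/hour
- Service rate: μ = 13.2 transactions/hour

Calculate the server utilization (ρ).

Server utilization: ρ = λ/μ
ρ = 7.4/13.2 = 0.5606
The server is busy 56.06% of the time.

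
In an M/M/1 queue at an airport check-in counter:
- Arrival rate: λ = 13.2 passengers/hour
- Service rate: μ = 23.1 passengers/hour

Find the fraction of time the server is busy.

Server utilization: ρ = λ/μ
ρ = 13.2/23.1 = 0.5714
The server is busy 57.14% of the time.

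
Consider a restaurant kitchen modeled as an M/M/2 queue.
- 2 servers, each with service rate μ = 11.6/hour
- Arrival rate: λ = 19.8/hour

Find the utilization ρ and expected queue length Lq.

Traffic intensity: ρ = λ/(cμ) = 19.8/(2×11.6) = 0.8534
Since ρ = 0.8534 < 1, system is stable.
Offered load a = λ/μ = cρ = 19.8/11.6 = 1.7069
P₀ = [ Σₙ₌₀^1 aⁿ/n! + a^2/(2!(1-ρ)) ]⁻¹
Σ = a^0/0! + a^1/1! = 1.0000 + 1.7069 = 2.7069
a^2/(2!(1-ρ)) = 2.91350/(2 × 0.146552) = 9.9402
P₀ = 1/(2.7069 + 9.9402) = 0.07907
Lq = P₀·a^2·ρ / (2!(1-ρ)²) = 0.0790698 × 2.91350 × 0.853448 / (2 × 0.0214774) = 4.5771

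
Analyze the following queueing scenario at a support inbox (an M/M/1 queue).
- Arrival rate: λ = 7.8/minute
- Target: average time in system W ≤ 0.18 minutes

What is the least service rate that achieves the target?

For M/M/1: W = 1/(μ-λ)
Need W ≤ 0.18, so 1/(μ-λ) ≤ 0.18
μ - λ ≥ 1/0.18 = 5.5556
μ ≥ 7.8 + 5.5556 = 13.3556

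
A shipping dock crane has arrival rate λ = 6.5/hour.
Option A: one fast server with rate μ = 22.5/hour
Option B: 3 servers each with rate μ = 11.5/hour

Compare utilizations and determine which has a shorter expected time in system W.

Option A: single server μ = 22.5 (M/M/1)
  ρ_A = 6.5/22.5 = 0.2889
  W_A = 1/(μ-λ) = 1/(22.5-6.5) = 1/16.00 = 0.06250

Option B: 3 servers μ = 11.5 (M/M/3)
  ρ_B = λ/(cμ) = 6.5/(3×11.5) = 0.1884
  Offered load a = λ/μ = cρ = 6.5/11.5 = 0.5652
  P₀ = [ Σₙ₌₀^2 aⁿ/n! + a^3/(3!(1-ρ)) ]⁻¹
  Σ = a^0/0! + a^1/1! + a^2/2! = 1.0000 + 0.56522 + 0.15974 = 1.7250
  a^3/(3!(1-ρ)) = 0.18057/(6 × 0.81159) = 0.03708
  P₀ = 1/(1.7250 + 0.03708) = 0.5675
  Lq = P₀·a^3·ρ / (3!(1-ρ)²) = 0.56753 × 0.18057 × 0.18841 / (6 × 0.65869) = 0.004885
  Wq_B = Lq/λ = 0.0048854/6.5 = 0.0007516
  W_B = Wq_B + 1/μ = 0.0007516 + 0.08696 = 0.08771

Since W_A = 0.06250 < W_B = 0.08771, Option A (single fast server) has the shorter time in system.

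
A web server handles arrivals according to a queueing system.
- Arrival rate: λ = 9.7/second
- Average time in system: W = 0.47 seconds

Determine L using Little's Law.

Little's Law: L = λW
L = 9.7 × 0.47 = 4.5590 requests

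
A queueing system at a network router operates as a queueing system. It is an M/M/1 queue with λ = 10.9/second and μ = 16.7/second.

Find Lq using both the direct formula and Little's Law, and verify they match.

Method 1 (direct): Lq = λ²/(μ(μ-λ)) = 118.81/(16.7 × 5.80) = 1.2266

Method 2 (Little's Law):
W = 1/(μ-λ) = 1/5.80 = 0.17241
Wq = W - 1/μ = 0.17241 - 0.059880 = 0.11253
Lq = λWq = 10.9 × 0.11253 = 1.2266 ✔ (matches Method 1)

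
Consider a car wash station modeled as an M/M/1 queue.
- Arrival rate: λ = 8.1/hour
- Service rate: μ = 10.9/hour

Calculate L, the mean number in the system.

ρ = λ/μ = 8.1/10.9 = 0.7431
For M/M/1: L = λ/(μ-λ)
L = 8.1/(10.9-8.1) = 8.1/2.80
L = 2.8929 cars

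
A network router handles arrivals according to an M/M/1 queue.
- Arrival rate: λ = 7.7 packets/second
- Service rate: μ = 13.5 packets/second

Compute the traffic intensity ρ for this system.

Server utilization: ρ = λ/μ
ρ = 7.7/13.5 = 0.5704
The server is busy 57.04% of the time.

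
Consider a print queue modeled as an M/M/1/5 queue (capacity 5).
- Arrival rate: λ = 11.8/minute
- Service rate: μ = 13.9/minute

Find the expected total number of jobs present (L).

ρ = λ/μ = 11.8/13.9 = 0.84892
P₀ = (1-ρ)/(1-ρ^(K+1)) = (1-0.84892)/(1-0.84892^6) = 0.1511/0.6257 = 0.2415
P_K = P₀×ρ^K = 0.2415 × 0.84892^5 = 0.2415 × 0.4409 = 0.1065
L = ρ[1 - (K+1)ρ^K + Kρ^(K+1)] / [(1-ρ)(1-ρ^(K+1))]
L = 0.84892 × (1 - 6×0.44089 + 5×0.37428) / ((1 - 0.84892) × (1 - 0.37428)) = 2.0300 jobs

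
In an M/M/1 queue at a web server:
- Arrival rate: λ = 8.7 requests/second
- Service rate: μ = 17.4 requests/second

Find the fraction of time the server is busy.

Server utilization: ρ = λ/μ
ρ = 8.7/17.4 = 0.5000
The server is busy 50.00% of the time.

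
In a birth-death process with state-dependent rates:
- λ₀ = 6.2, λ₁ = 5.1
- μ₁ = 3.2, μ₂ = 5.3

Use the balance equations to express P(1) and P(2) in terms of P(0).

Balance equations:
State 0: λ₀P₀ = μ₁P₁ → P₁ = (λ₀/μ₁)P₀ = (6.2/3.2)P₀ = 1.9375P₀
State 1: P₂ = (λ₀λ₁)/(μ₁μ₂)P₀ = (6.2×5.1)/(3.2×5.3)P₀ = 1.8644P₀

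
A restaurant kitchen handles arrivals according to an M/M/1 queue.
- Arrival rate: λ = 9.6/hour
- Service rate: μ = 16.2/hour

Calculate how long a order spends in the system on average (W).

First, compute utilization: ρ = λ/μ = 9.6/16.2 = 0.5926
For M/M/1: W = 1/(μ-λ)
W = 1/(16.2-9.6) = 1/6.60
W = 0.1515 hours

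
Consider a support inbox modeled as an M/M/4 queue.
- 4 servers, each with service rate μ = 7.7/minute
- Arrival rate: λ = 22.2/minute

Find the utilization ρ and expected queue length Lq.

Traffic intensity: ρ = λ/(cμ) = 22.2/(4×7.7) = 0.7208
Since ρ = 0.7208 < 1, system is stable.
Offered load a = λ/μ = cρ = 22.2/7.7 = 2.8831
P₀ = [ Σₙ₌₀^3 aⁿ/n! + a^4/(4!(1-ρ)) ]⁻¹
Σ = a^0/0! + a^1/1! + a^2/2! + a^3/3! = 1.0000 + 2.8831 + 4.1562 + 3.9943 = 12.0336
a^4/(4!(1-ρ)) = 69.0954/(24 × 0.279221) = 10.3107
P₀ = 1/(12.0336 + 10.3107) = 0.04475
Lq = P₀·a^4·ρ / (4!(1-ρ)²) = 0.04475 × 69.0954 × 0.7208 / (24 × 0.07796) = 1.1912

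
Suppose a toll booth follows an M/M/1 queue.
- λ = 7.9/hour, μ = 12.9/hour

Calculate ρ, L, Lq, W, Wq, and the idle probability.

Step 1: ρ = λ/μ = 7.9/12.9 = 0.6124
Step 2: L = λ/(μ-λ) = 7.9/5.00 = 1.5800
Step 3: Lq = λ²/(μ(μ-λ)) = 62.41/(12.9×5.00) = 0.9676
Step 4: W = 1/(μ-λ) = 1/5.00 = 0.2000
Step 5: Wq = λ/(μ(μ-λ)) = 7.9/(12.9×5.00) = 0.1225
Step 6: P(0) = 1-ρ = 0.3876
Verify: L = λW = 7.9×0.2000 = 1.5800 ✔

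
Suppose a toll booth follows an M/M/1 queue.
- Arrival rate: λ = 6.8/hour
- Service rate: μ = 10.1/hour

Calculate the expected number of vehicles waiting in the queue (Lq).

ρ = λ/μ = 6.8/10.1 = 0.6733
For M/M/1: Lq = λ²/(μ(μ-λ))
Lq = 46.24/(10.1 × 3.30)
Lq = 1.3873 vehicles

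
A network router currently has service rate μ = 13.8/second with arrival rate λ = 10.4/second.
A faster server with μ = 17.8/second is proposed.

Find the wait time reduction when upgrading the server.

System 1: ρ₁ = 10.4/13.8 = 0.7536, W₁ = 1/(13.8-10.4) = 0.29412
System 2: ρ₂ = 10.4/17.8 = 0.5843, W₂ = 1/(17.8-10.4) = 0.13514
Improvement: (W₁-W₂)/W₁ = (0.29412-0.13514)/0.29412 = 54.05%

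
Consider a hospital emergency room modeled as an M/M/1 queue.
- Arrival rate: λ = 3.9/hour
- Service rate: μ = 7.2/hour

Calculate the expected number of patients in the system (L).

ρ = λ/μ = 3.9/7.2 = 0.5417
For M/M/1: L = λ/(μ-λ)
L = 3.9/(7.2-3.9) = 3.9/3.30
L = 1.1818 patients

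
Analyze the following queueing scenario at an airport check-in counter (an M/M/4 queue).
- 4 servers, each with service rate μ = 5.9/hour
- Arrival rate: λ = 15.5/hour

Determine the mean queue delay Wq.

Traffic intensity: ρ = λ/(cμ) = 15.5/(4×5.9) = 0.6568
Since ρ = 0.6568 < 1, system is stable.
Offered load a = λ/μ = cρ = 15.5/5.9 = 2.6271
P₀ = [ Σₙ₌₀^3 aⁿ/n! + a^4/(4!(1-ρ)) ]⁻¹
Σ = a^0/0! + a^1/1! + a^2/2! + a^3/3! = 1.00000 + 2.62712 + 3.45088 + 3.02195 = 10.0999
a^4/(4!(1-ρ)) = 47.6342/(24 × 0.34322) = 5.7828
P₀ = 1/(10.0999 + 5.7828) = 0.06296
Lq = P₀·a^4·ρ / (4!(1-ρ)²) = 0.06296 × 47.6342 × 0.6568 / (24 × 0.1178) = 0.6967
Wq = Lq/λ = 0.6967/15.5 = 0.04495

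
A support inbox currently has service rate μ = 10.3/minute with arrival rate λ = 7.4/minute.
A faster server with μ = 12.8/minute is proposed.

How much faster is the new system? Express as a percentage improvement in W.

System 1: ρ₁ = 7.4/10.3 = 0.7184, W₁ = 1/(10.3-7.4) = 0.34483
System 2: ρ₂ = 7.4/12.8 = 0.5781, W₂ = 1/(12.8-7.4) = 0.18519
Improvement: (W₁-W₂)/W₁ = (0.34483-0.18519)/0.34483 = 46.30%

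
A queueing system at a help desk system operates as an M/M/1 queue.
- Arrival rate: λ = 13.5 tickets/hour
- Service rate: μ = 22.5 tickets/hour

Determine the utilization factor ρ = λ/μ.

Server utilization: ρ = λ/μ
ρ = 13.5/22.5 = 0.6000
The server is busy 60.00% of the time.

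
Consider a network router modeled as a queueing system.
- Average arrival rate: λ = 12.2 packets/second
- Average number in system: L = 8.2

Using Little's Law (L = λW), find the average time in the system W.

Little's Law: L = λW, so W = L/λ
W = 8.2/12.2 = 0.6721 seconds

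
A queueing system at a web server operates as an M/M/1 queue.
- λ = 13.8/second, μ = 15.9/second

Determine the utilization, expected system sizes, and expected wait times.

Step 1: ρ = λ/μ = 13.8/15.9 = 0.8679
Step 2: L = λ/(μ-λ) = 13.8/2.10 = 6.5714
Step 3: Lq = λ²/(μ(μ-λ)) = 190.44/(15.9×2.10) = 5.7035
Step 4: W = 1/(μ-λ) = 1/2.10 = 0.47619
Step 5: Wq = λ/(μ(μ-λ)) = 13.8/(15.9×2.10) = 0.4133
Step 6: P(0) = 1-ρ = 0.1321
Verify: L = λW = 13.8×0.47619 = 6.5714 ✔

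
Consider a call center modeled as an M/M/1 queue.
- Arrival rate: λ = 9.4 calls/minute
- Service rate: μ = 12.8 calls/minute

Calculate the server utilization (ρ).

Server utilization: ρ = λ/μ
ρ = 9.4/12.8 = 0.7344
The server is busy 73.44% of the time.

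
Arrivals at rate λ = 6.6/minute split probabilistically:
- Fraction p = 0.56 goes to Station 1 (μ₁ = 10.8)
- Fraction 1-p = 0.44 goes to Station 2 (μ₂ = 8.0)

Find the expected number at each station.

Effective rates: λ₁ = 6.6×0.56 = 3.696, λ₂ = 6.6×0.44 = 2.904
Station 1: ρ₁ = 3.696/10.8 = 0.34222, L₁ = ρ₁/(1-ρ₁) = 0.34222/(1-0.34222) = 0.5203
Station 2: ρ₂ = 2.904/8.0 = 0.3630, L₂ = ρ₂/(1-ρ₂) = 0.3630/(1-0.3630) = 0.5699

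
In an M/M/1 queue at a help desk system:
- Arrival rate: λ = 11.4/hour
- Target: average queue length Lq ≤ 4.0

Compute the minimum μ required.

For M/M/1: Lq = λ²/(μ(μ-λ))
Need Lq ≤ 4.0, i.e. μ(μ-λ) ≥ λ²/4.0
μ² - 11.4μ - 129.96/4.0 ≥ 0  →  μ² - 11.4μ - 32.4900 ≥ 0
Quadratic formula (positive root): μ = [λ + √(λ² + 4×32.4900)]/2
Discriminant: 129.96 + 4×32.4900 = 259.9200, √259.9200 = 16.1220
μ ≥ (11.4 + 16.1220)/2 = 13.7610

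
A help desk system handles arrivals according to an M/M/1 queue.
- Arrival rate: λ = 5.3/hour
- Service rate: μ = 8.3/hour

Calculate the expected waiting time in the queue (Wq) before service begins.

First, compute utilization: ρ = λ/μ = 5.3/8.3 = 0.6386
For M/M/1: Wq = λ/(μ(μ-λ))
Wq = 5.3/(8.3 × (8.3-5.3))
Wq = 5.3/(8.3 × 3.00)
Wq = 0.2129 hours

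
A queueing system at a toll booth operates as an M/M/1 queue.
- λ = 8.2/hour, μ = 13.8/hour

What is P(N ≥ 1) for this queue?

ρ = λ/μ = 8.2/13.8 = 0.5942
P(N ≥ n) = ρⁿ
P(N ≥ 1) = 0.5942^1
P(N ≥ 1) = 0.5942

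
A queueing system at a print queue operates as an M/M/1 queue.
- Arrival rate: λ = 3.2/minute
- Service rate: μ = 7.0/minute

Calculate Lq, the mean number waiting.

ρ = λ/μ = 3.2/7.0 = 0.4571
For M/M/1: Lq = λ²/(μ(μ-λ))
Lq = 10.24/(7.0 × 3.80)
Lq = 0.3850 jobs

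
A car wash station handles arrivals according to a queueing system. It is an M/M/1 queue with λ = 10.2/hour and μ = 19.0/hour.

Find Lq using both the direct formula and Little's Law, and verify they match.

Method 1 (direct): Lq = λ²/(μ(μ-λ)) = 104.04/(19.0 × 8.80) = 0.6222

Method 2 (Little's Law):
W = 1/(μ-λ) = 1/8.80 = 0.113636
Wq = W - 1/μ = 0.113636 - 0.0526316 = 0.06100
Lq = λWq = 10.2 × 0.06100 = 0.6222 ✔ (matches Method 1)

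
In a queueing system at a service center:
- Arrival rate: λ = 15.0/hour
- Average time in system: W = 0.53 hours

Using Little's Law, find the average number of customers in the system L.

Little's Law: L = λW
L = 15.0 × 0.53 = 7.9500 customers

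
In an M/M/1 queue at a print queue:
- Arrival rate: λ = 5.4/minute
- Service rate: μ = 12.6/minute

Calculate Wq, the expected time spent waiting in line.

First, compute utilization: ρ = λ/μ = 5.4/12.6 = 0.4286
For M/M/1: Wq = λ/(μ(μ-λ))
Wq = 5.4/(12.6 × (12.6-5.4))
Wq = 5.4/(12.6 × 7.20)
Wq = 0.05952 minutes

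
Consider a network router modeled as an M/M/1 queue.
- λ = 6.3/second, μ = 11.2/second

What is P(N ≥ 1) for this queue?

ρ = λ/μ = 6.3/11.2 = 0.5625
P(N ≥ n) = ρⁿ
P(N ≥ 1) = 0.5625^1
P(N ≥ 1) = 0.5625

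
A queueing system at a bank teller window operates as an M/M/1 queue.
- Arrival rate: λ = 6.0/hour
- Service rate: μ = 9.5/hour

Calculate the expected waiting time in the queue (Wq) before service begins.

First, compute utilization: ρ = λ/μ = 6.0/9.5 = 0.6316
For M/M/1: Wq = λ/(μ(μ-λ))
Wq = 6.0/(9.5 × (9.5-6.0))
Wq = 6.0/(9.5 × 3.50)
Wq = 0.1805 hours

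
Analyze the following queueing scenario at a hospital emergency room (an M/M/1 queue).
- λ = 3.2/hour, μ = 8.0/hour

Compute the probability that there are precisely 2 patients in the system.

ρ = λ/μ = 3.2/8.0 = 0.4000
P(n) = (1-ρ)ρⁿ
P(2) = (1-0.4000) × 0.4000^2
P(2) = 0.6000 × 0.1600
P(2) = 0.09600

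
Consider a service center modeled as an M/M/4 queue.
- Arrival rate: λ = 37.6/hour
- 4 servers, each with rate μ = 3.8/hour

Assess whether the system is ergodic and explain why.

Stability requires ρ = λ/(cμ) < 1
ρ = 37.6/(4 × 3.8) = 37.6/15.20 = 2.4737
Since 2.4737 ≥ 1, the system is UNSTABLE.
Need c > λ/μ = 37.6/3.8 = 9.89.
Minimum servers needed: c = 10.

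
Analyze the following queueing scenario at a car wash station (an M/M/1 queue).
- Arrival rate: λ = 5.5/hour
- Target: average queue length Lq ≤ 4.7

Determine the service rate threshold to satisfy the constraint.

For M/M/1: Lq = λ²/(μ(μ-λ))
Need Lq ≤ 4.7, i.e. μ(μ-λ) ≥ λ²/4.7
μ² - 5.5μ - 30.25/4.7 ≥ 0  →  μ² - 5.5μ - 6.43617 ≥ 0
Quadratic formula (positive root): μ = [λ + √(λ² + 4×6.43617)]/2
Discriminant: 30.25 + 4×6.43617 = 55.9947, √55.9947 = 7.4830
μ ≥ (5.5 + 7.4830)/2 = 6.4915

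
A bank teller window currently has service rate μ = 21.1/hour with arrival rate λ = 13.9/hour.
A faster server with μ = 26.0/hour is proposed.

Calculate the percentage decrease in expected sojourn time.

System 1: ρ₁ = 13.9/21.1 = 0.6588, W₁ = 1/(21.1-13.9) = 0.1389
System 2: ρ₂ = 13.9/26.0 = 0.5346, W₂ = 1/(26.0-13.9) = 0.08264
Improvement: (W₁-W₂)/W₁ = (0.1389-0.08264)/0.1389 = 40.50%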